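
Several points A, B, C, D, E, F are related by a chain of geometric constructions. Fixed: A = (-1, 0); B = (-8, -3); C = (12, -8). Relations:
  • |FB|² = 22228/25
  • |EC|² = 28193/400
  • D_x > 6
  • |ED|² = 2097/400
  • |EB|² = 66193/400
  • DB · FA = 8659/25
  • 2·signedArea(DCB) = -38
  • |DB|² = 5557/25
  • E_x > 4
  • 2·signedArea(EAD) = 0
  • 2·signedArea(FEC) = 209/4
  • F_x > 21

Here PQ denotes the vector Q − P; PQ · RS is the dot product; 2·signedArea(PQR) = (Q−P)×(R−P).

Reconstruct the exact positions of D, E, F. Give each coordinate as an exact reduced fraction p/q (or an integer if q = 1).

D = (34/5, -24/5)
E = (97/20, -18/5)
F = (108/5, -33/5)

1. D_x = 34/5  [line -5·x + -20·y + -62 = 0 ∩ |DB|² = 5557/25]
2. D_y = -24/5  [line -5·x + -20·y + -62 = 0 ∩ |DB|² = 5557/25]
   → D = (34/5, -24/5)
3. E_x = 97/20  [line 24/5·x + 39/5·y + 24/5 = 0 ∩ |EB|² = 66193/400]
4. E_y = -18/5  [line 24/5·x + 39/5·y + 24/5 = 0 ∩ |EB|² = 66193/400]
   → E = (97/20, -18/5)
5. F_x = 108/5  [2·signedArea(FEC) = 209/4 ∩ DB · FA = 8659/25]
6. F_y = -33/5  [2·signedArea(FEC) = 209/4 ∩ DB · FA = 8659/25]
   → F = (108/5, -33/5)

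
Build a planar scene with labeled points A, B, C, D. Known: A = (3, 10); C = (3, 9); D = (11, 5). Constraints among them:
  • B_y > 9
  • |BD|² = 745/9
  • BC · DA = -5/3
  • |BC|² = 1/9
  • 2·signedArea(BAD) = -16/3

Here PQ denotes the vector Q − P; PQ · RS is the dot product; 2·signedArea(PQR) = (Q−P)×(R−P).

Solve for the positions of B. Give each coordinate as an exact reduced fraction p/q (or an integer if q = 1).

B = (3, 28/3)

1. B_x = 3  [2·signedArea(BAD) = -16/3 ∩ BC · DA = -5/3]
2. B_y = 28/3  [2·signedArea(BAD) = -16/3 ∩ BC · DA = -5/3]
   → B = (3, 28/3)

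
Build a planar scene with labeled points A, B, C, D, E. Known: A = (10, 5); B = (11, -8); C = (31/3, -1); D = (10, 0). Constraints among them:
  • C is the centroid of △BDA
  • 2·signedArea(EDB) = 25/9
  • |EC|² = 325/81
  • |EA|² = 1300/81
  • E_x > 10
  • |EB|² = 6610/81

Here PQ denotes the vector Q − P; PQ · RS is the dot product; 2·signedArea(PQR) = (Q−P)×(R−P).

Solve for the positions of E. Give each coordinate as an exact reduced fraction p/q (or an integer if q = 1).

1. E_x = 92/9  [line 8·x + 1·y + -745/9 = 0 ∩ |EA|² = 1300/81]
2. E_y = 1  [line 8·x + 1·y + -745/9 = 0 ∩ |EA|² = 1300/81]
   → E = (92/9, 1)

E = (92/9, 1)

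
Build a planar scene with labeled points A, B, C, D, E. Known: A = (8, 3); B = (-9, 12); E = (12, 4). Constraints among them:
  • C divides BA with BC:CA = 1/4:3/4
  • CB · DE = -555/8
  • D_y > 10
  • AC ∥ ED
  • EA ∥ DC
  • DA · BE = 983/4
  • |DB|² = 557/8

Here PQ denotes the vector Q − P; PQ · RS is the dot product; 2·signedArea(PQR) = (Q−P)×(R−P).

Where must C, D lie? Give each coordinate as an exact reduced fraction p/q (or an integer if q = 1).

1. C_x = -19/4  [C divides BA with BC:CA = 1/4:3/4]
2. C_y = 39/4  [C divides BA with BC:CA = 1/4:3/4]
   → C = (-19/4, 39/4)
3. D_x = -3/4  [EA ∥ DC ∩ AC ∥ ED]
4. D_y = 43/4  [EA ∥ DC ∩ AC ∥ ED]
   → D = (-3/4, 43/4)

C = (-19/4, 39/4)
D = (-3/4, 43/4)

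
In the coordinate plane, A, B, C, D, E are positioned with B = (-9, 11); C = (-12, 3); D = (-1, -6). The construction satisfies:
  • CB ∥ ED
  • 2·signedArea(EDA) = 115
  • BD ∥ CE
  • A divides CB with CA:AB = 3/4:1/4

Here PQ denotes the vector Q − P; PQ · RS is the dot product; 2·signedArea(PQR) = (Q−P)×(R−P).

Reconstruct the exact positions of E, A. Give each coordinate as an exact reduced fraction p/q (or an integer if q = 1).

1. E_x = -4  [CB ∥ ED ∩ BD ∥ CE]
2. E_y = -14  [CB ∥ ED ∩ BD ∥ CE]
   → E = (-4, -14)
3. A_x = -39/4  [A divides CB with CA:AB = 3/4:1/4]
4. A_y = 9  [A divides CB with CA:AB = 3/4:1/4]
   → A = (-39/4, 9)

A = (-39/4, 9)
E = (-4, -14)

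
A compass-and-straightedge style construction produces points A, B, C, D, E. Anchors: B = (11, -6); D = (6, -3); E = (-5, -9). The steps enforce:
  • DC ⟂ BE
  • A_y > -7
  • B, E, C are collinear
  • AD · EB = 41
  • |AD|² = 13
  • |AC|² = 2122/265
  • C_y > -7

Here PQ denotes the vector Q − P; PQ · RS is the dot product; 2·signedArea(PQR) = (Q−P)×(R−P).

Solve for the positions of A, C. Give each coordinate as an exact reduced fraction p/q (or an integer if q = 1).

1. C_x = 1779/265  [B, E, C are collinear ∩ DC ⟂ BE]
2. C_y = -1803/265  [B, E, C are collinear ∩ DC ⟂ BE]
   → C = (1779/265, -1803/265)
3. A_x = 4  [line -16·x + -3·y + 46 = 0 ∩ |AC|² = 2122/265]
4. A_y = -6  [line -16·x + -3·y + 46 = 0 ∩ |AC|² = 2122/265]
   → A = (4, -6)

A = (4, -6)
C = (1779/265, -1803/265)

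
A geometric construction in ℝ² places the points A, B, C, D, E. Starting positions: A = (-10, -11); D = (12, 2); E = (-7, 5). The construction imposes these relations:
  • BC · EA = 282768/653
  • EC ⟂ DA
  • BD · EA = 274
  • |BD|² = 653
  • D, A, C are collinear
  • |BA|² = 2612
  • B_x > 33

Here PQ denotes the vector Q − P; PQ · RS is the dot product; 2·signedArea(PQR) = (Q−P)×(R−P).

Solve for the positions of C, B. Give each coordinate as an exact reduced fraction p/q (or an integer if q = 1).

1. C_x = -502/653  [D, A, C are collinear ∩ EC ⟂ DA]
2. C_y = -3621/653  [D, A, C are collinear ∩ EC ⟂ DA]
   → C = (-502/653, -3621/653)
3. B_x = 34  [line 3·x + 16·y + -342 = 0 ∩ |BD|² = 653]
4. B_y = 15  [line 3·x + 16·y + -342 = 0 ∩ |BD|² = 653]
   → B = (34, 15)

B = (34, 15)
C = (-502/653, -3621/653)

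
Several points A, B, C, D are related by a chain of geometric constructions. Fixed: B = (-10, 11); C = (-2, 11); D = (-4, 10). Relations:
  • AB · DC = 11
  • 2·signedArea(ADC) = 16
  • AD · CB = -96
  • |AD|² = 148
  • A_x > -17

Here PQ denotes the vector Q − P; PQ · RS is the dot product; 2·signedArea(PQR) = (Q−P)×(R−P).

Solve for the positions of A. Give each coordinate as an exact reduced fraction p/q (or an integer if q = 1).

A = (-16, 12)

1. A_x = -16  [2·signedArea(ADC) = 16 ∩ AD · CB = -96]
2. A_y = 12  [2·signedArea(ADC) = 16 ∩ AD · CB = -96]
   → A = (-16, 12)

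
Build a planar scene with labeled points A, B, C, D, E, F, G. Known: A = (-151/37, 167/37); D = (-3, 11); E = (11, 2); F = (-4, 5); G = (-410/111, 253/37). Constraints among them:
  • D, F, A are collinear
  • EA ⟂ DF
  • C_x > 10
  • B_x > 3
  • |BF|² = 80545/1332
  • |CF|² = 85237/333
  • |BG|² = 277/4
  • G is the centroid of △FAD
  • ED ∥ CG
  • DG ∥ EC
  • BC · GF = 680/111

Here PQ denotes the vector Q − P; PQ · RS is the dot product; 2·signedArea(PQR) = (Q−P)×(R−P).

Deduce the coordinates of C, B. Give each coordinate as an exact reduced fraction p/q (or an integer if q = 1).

B = (367/111, 173/74)
C = (1144/111, -80/37)

1. C_x = 1144/111  [ED ∥ CG ∩ DG ∥ EC]
2. C_y = -80/37  [ED ∥ CG ∩ DG ∥ EC]
   → C = (1144/111, -80/37)
3. B_x = 367/111  [line 34/111·x + 68/37·y + -1768/333 = 0 ∩ |BG|² = 277/4]
4. B_y = 173/74  [line 34/111·x + 68/37·y + -1768/333 = 0 ∩ |BG|² = 277/4]
   → B = (367/111, 173/74)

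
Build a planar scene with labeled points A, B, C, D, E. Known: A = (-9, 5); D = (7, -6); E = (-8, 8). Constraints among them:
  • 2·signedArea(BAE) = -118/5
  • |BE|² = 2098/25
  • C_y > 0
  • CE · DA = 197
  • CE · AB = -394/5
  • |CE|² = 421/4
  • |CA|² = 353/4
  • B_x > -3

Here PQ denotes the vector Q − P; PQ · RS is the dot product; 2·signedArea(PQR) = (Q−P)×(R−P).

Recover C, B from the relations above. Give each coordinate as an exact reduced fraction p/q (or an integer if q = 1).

1. C_x = -1/2  [line 16·x + -11·y + 19 = 0 ∩ |CA|² = 353/4]
2. C_y = 1  [line 16·x + -11·y + 19 = 0 ∩ |CA|² = 353/4]
   → C = (-1/2, 1)
3. B_x = -13/5  [2·signedArea(BAE) = -118/5 ∩ CE · AB = -394/5]
4. B_y = 3/5  [2·signedArea(BAE) = -118/5 ∩ CE · AB = -394/5]
   → B = (-13/5, 3/5)

B = (-13/5, 3/5)
C = (-1/2, 1)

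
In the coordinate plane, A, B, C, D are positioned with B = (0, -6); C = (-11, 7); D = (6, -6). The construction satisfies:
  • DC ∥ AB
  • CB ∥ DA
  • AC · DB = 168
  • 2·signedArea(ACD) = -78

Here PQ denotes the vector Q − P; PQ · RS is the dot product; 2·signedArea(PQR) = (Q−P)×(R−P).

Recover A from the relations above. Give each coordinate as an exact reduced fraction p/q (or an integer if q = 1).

A = (17, -19)

1. A_x = 17  [DC ∥ AB ∩ CB ∥ DA]
2. A_y = -19  [DC ∥ AB ∩ CB ∥ DA]
   → A = (17, -19)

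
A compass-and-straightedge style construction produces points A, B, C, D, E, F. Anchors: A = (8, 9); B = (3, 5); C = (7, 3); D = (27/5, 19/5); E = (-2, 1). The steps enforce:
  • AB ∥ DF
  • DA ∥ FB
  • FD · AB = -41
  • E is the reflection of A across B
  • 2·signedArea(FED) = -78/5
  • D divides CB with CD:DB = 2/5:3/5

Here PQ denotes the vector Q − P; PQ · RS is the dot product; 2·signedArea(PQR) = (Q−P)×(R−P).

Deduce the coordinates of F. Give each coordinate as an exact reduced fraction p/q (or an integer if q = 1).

F = (2/5, -1/5)

1. F_x = 2/5  [DA ∥ FB ∩ AB ∥ DF]
2. F_y = -1/5  [DA ∥ FB ∩ AB ∥ DF]
   → F = (2/5, -1/5)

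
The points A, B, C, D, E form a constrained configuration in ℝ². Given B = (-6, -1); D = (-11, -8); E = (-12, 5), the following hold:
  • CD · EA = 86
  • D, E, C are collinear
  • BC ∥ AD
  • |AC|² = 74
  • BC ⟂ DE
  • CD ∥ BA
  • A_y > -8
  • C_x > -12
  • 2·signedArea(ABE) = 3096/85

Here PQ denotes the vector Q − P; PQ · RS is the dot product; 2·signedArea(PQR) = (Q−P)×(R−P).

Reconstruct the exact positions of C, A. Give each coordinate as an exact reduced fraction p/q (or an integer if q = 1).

A = (-467/85, -644/85)
C = (-978/85, -121/85)

1. C_x = -978/85  [D, E, C are collinear ∩ BC ⟂ DE]
2. C_y = -121/85  [D, E, C are collinear ∩ BC ⟂ DE]
   → C = (-978/85, -121/85)
3. A_x = -467/85  [BC ∥ AD ∩ CD ∥ BA]
4. A_y = -644/85  [BC ∥ AD ∩ CD ∥ BA]
   → A = (-467/85, -644/85)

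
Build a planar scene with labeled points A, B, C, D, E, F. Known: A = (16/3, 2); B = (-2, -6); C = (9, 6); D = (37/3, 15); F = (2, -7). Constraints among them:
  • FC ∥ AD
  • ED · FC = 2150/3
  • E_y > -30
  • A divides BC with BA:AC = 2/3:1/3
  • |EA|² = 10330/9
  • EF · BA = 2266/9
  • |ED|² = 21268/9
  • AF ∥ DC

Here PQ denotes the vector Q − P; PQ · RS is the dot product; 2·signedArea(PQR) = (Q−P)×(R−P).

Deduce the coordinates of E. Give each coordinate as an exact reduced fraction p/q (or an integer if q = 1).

E = (-25/3, -29)

1. E_x = -25/3  [EF · BA = 2266/9 ∩ ED · FC = 2150/3]
2. E_y = -29  [EF · BA = 2266/9 ∩ ED · FC = 2150/3]
   → E = (-25/3, -29)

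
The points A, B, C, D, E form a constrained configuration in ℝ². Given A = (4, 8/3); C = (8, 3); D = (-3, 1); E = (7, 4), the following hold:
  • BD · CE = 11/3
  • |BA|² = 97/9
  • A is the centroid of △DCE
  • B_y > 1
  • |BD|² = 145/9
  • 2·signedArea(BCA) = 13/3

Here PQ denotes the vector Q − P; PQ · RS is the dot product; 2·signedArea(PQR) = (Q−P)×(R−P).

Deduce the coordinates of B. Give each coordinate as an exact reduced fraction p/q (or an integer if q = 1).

B = (1, 4/3)

1. B_x = 1  [2·signedArea(BCA) = 13/3 ∩ BD · CE = 11/3]
2. B_y = 4/3  [2·signedArea(BCA) = 13/3 ∩ BD · CE = 11/3]
   → B = (1, 4/3)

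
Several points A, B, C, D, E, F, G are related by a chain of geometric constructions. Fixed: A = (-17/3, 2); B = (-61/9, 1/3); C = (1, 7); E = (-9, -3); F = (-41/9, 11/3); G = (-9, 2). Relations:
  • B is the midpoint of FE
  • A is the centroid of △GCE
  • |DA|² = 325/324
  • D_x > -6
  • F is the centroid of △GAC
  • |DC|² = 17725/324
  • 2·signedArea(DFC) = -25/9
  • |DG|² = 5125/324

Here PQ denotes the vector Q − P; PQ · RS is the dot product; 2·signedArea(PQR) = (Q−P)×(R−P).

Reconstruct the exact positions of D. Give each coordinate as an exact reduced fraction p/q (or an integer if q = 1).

1. D_x = -46/9  [line -10/3·x + 50/9·y + -295/9 = 0 ∩ |DG|² = 5125/324]
2. D_y = 17/6  [line -10/3·x + 50/9·y + -295/9 = 0 ∩ |DG|² = 5125/324]
   → D = (-46/9, 17/6)

D = (-46/9, 17/6)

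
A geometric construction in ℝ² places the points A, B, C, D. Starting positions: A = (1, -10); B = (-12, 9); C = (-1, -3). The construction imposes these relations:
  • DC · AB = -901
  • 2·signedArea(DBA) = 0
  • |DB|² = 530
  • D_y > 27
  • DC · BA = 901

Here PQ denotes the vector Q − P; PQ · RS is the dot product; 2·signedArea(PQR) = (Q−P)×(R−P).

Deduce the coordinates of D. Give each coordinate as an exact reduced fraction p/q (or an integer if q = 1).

1. D_x = -25  [2·signedArea(DBA) = 0 ∩ DC · BA = 901]
2. D_y = 28  [2·signedArea(DBA) = 0 ∩ DC · BA = 901]
   → D = (-25, 28)

D = (-25, 28)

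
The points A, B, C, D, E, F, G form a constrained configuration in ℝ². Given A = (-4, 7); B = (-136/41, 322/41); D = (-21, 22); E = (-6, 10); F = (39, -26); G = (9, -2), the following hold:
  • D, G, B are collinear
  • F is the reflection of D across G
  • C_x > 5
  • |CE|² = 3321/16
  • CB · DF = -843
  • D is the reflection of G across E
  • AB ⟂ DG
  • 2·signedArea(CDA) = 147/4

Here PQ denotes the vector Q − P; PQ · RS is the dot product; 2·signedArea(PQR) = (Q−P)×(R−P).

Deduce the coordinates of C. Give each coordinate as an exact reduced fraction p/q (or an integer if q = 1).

C = (21/4, 1)

1. C_x = 21/4  [2·signedArea(CDA) = 147/4 ∩ CB · DF = -843]
2. C_y = 1  [2·signedArea(CDA) = 147/4 ∩ CB · DF = -843]
   → C = (21/4, 1)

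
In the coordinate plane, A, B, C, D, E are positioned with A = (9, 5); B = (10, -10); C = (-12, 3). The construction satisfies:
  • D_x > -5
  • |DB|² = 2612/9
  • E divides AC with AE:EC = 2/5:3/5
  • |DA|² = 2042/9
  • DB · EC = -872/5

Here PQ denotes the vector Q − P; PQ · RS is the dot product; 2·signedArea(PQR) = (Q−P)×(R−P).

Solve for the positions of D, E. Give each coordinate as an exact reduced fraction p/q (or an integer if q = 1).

D = (-14/3, -4/3)
E = (3/5, 21/5)

1. E_x = 3/5  [E divides AC with AE:EC = 2/5:3/5]
2. E_y = 21/5  [E divides AC with AE:EC = 2/5:3/5]
   → E = (3/5, 21/5)
3. D_x = -14/3  [line 63/5·x + 6/5·y + 302/5 = 0 ∩ |DA|² = 2042/9]
4. D_y = -4/3  [line 63/5·x + 6/5·y + 302/5 = 0 ∩ |DA|² = 2042/9]
   → D = (-14/3, -4/3)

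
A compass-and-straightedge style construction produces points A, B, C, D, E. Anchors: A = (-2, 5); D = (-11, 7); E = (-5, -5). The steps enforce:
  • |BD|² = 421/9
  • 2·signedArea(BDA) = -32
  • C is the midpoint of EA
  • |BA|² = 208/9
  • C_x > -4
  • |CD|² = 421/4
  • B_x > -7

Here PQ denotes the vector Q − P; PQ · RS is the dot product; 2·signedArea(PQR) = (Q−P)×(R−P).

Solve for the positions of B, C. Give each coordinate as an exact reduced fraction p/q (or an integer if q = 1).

1. B_x = -6  [line 2·x + 9·y + -9 = 0 ∩ |BD|² = 421/9]
2. B_y = 7/3  [line 2·x + 9·y + -9 = 0 ∩ |BD|² = 421/9]
   → B = (-6, 7/3)
3. C_x = -7/2  [C is the midpoint of EA]
4. C_y = 0  [C is the midpoint of EA]
   → C = (-7/2, 0)

B = (-6, 7/3)
C = (-7/2, 0)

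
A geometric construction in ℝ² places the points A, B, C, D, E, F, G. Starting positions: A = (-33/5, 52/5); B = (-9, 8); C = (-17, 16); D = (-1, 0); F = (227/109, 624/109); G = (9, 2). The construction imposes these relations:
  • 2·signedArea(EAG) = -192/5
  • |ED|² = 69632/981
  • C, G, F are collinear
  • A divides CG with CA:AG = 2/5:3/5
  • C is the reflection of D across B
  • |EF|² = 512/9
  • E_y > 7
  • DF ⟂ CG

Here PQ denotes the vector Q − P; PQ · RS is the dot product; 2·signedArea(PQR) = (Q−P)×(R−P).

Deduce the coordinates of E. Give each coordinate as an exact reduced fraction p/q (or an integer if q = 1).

E = (-1735/327, 2368/327)

1. E_x = -1735/327  [line 42/5·x + 78/5·y + -342/5 = 0 ∩ |EF|² = 512/9]
2. E_y = 2368/327  [line 42/5·x + 78/5·y + -342/5 = 0 ∩ |EF|² = 512/9]
   → E = (-1735/327, 2368/327)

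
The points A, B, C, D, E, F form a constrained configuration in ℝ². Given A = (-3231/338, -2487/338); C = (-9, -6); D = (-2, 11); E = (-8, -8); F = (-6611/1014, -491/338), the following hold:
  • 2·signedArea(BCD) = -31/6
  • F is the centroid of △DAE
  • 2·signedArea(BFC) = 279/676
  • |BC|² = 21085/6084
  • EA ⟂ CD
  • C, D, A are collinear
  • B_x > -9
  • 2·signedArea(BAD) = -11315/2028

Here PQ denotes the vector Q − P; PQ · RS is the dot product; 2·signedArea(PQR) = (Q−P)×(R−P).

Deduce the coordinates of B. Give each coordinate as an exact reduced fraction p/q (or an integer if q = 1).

B = (-4076/507, -1489/338)

1. B_x = -4076/507  [2·signedArea(BCD) = -31/6 ∩ 2·signedArea(BFC) = 279/676]
2. B_y = -1489/338  [2·signedArea(BCD) = -31/6 ∩ 2·signedArea(BFC) = 279/676]
   → B = (-4076/507, -1489/338)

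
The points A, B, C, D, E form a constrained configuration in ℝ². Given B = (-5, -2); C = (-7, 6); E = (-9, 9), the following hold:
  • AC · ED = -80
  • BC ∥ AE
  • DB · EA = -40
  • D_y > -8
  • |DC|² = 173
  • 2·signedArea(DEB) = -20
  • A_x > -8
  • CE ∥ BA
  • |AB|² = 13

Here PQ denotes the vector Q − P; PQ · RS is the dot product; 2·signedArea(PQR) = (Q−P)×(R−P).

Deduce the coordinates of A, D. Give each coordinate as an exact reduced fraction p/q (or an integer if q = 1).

A = (-7, 1)
D = (-5, -7)

1. A_x = -7  [BC ∥ AE ∩ CE ∥ BA]
2. A_y = 1  [BC ∥ AE ∩ CE ∥ BA]
   → A = (-7, 1)
3. D_x = -5  [DB · EA = -40 ∩ AC · ED = -80]
4. D_y = -7  [DB · EA = -40 ∩ AC · ED = -80]
   → D = (-5, -7)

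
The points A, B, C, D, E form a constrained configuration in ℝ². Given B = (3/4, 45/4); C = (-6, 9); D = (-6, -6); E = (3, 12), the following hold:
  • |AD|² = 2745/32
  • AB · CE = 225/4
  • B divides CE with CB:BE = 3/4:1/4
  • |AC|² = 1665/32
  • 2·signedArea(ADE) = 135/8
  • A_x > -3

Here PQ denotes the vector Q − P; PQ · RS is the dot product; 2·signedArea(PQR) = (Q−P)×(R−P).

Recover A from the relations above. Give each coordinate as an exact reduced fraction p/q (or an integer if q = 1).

A = (-21/8, 21/8)

1. A_x = -21/8  [2·signedArea(ADE) = 135/8 ∩ AB · CE = 225/4]
2. A_y = 21/8  [2·signedArea(ADE) = 135/8 ∩ AB · CE = 225/4]
   → A = (-21/8, 21/8)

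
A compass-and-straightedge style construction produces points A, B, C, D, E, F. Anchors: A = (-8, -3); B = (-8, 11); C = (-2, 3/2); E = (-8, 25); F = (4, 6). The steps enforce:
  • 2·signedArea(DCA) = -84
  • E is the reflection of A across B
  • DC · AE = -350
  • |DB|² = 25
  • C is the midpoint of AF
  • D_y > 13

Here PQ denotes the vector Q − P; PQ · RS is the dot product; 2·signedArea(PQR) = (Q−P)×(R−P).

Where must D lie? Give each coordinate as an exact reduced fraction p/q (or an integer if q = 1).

D = (-4, 14)

1. D_x = -4  [2·signedArea(DCA) = -84 ∩ DC · AE = -350]
2. D_y = 14  [2·signedArea(DCA) = -84 ∩ DC · AE = -350]
   → D = (-4, 14)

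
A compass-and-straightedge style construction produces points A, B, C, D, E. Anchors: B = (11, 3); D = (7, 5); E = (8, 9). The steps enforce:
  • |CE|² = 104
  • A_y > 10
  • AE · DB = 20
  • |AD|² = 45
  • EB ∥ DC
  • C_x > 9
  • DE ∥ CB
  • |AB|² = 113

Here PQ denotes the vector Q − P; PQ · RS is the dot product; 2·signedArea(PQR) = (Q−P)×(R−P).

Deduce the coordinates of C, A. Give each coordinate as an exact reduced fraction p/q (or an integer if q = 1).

A = (4, 11)
C = (10, -1)

1. C_x = 10  [DE ∥ CB ∩ EB ∥ DC]
2. C_y = -1  [DE ∥ CB ∩ EB ∥ DC]
   → C = (10, -1)
3. A_x = 4  [line -4·x + 2·y + -6 = 0 ∩ |AB|² = 113]
4. A_y = 11  [line -4·x + 2·y + -6 = 0 ∩ |AB|² = 113]
   → A = (4, 11)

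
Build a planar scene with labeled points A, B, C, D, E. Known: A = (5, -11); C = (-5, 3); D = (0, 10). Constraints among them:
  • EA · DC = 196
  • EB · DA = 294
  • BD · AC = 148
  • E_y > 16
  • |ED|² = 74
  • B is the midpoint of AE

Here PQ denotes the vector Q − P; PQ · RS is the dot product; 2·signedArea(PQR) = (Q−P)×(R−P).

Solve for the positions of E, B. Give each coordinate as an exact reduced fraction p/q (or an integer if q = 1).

1. E_x = 5  [line 5·x + 7·y + -144 = 0 ∩ |ED|² = 74]
2. E_y = 17  [line 5·x + 7·y + -144 = 0 ∩ |ED|² = 74]
   → E = (5, 17)
3. B_x = 5  [EB · DA = 294 ∩ B is the midpoint of AE]
4. B_y = 3  [EB · DA = 294 ∩ B is the midpoint of AE]
   → B = (5, 3)

B = (5, 3)
E = (5, 17)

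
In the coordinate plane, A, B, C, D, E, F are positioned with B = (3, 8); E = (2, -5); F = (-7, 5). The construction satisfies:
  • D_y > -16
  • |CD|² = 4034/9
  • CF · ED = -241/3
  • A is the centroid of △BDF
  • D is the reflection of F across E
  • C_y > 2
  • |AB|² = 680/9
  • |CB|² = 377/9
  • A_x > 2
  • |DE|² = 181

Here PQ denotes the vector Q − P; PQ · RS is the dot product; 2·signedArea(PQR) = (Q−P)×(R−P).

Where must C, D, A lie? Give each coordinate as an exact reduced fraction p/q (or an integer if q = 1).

1. D_x = 11  [D is the reflection of F across E]
2. D_y = -15  [D is the reflection of F across E]
   → D = (11, -15)
3. A_x = 7/3  [A is the centroid of △BDF]
4. A_y = -2/3  [A is the centroid of △BDF]
   → A = (7/3, -2/3)
5. C_x = -2/3  [line -9·x + 10·y + -98/3 = 0 ∩ |CD|² = 4034/9]
6. C_y = 8/3  [line -9·x + 10·y + -98/3 = 0 ∩ |CD|² = 4034/9]
   → C = (-2/3, 8/3)

A = (7/3, -2/3)
C = (-2/3, 8/3)
D = (11, -15)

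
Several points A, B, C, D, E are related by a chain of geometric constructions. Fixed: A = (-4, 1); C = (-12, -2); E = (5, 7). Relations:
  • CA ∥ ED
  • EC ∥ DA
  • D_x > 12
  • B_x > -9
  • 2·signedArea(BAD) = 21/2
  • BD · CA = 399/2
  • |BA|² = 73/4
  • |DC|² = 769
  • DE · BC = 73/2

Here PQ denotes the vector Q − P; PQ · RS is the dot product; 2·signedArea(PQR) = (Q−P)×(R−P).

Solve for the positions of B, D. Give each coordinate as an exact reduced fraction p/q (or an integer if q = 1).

1. D_x = 13  [EC ∥ DA ∩ CA ∥ ED]
2. D_y = 10  [EC ∥ DA ∩ CA ∥ ED]
   → D = (13, 10)
3. B_x = -8  [BD · CA = 399/2 ∩ 2·signedArea(BAD) = 21/2]
4. B_y = -1/2  [BD · CA = 399/2 ∩ 2·signedArea(BAD) = 21/2]
   → B = (-8, -1/2)

B = (-8, -1/2)
D = (13, 10)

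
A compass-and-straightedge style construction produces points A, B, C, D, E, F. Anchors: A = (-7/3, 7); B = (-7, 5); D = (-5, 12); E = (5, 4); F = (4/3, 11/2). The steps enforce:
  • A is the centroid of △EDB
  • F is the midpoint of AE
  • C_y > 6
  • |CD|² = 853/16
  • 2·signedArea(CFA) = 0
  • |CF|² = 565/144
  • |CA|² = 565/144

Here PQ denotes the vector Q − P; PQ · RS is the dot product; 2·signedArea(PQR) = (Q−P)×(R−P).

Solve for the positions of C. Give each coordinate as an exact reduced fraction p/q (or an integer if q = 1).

C = (-1/2, 25/4)

1. C_x = -1/2  [line -3/2·x + -11/3·y + 133/6 = 0 ∩ |CF|² = 565/144]
2. C_y = 25/4  [line -3/2·x + -11/3·y + 133/6 = 0 ∩ |CF|² = 565/144]
   → C = (-1/2, 25/4)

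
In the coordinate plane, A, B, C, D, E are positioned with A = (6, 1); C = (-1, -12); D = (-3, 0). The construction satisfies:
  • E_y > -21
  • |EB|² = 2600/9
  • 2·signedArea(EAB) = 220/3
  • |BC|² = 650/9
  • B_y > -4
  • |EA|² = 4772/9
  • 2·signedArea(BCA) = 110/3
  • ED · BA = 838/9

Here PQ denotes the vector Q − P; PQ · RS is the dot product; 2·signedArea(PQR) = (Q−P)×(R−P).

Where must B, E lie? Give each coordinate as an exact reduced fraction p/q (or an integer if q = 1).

1. B_x = 2/3  [line -13·x + 7·y + 103/3 = 0 ∩ |BC|² = 650/9]
2. B_y = -11/3  [line -13·x + 7·y + 103/3 = 0 ∩ |BC|² = 650/9]
   → B = (2/3, -11/3)
3. E_x = -8/3  [2·signedArea(EAB) = 220/3 ∩ ED · BA = 838/9]
4. E_y = -61/3  [2·signedArea(EAB) = 220/3 ∩ ED · BA = 838/9]
   → E = (-8/3, -61/3)

B = (2/3, -11/3)
E = (-8/3, -61/3)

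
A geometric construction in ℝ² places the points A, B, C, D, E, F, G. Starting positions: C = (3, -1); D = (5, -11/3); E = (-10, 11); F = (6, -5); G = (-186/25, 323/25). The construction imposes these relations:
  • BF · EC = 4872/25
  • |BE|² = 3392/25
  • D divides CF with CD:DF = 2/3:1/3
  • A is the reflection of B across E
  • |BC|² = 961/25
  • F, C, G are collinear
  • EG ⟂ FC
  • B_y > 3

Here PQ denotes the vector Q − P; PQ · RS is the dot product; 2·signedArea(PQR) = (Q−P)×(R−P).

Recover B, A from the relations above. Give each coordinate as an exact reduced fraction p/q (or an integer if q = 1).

A = (-482/25, 451/25)
B = (-18/25, 99/25)

1. B_x = -18/25  [line -13·x + 12·y + -1422/25 = 0 ∩ |BE|² = 3392/25]
2. B_y = 99/25  [line -13·x + 12·y + -1422/25 = 0 ∩ |BE|² = 3392/25]
   → B = (-18/25, 99/25)
3. A_x = -482/25  [A is the reflection of B across E]
4. A_y = 451/25  [A is the reflection of B across E]
   → A = (-482/25, 451/25)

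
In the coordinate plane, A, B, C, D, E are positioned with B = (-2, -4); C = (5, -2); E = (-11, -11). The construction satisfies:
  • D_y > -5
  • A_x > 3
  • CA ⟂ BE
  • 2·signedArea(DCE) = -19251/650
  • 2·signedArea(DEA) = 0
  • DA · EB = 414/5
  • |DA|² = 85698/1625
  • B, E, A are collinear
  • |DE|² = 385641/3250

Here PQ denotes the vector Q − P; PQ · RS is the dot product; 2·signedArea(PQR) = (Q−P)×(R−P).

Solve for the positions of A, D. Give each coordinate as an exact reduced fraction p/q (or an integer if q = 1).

A = (433/130, 19/130)
D = (-1561/650, -2803/650)

1. A_x = 433/130  [B, E, A are collinear ∩ CA ⟂ BE]
2. A_y = 19/130  [B, E, A are collinear ∩ CA ⟂ BE]
   → A = (433/130, 19/130)
3. D_x = -1561/650  [2·signedArea(DEA) = 0 ∩ DA · EB = 414/5]
4. D_y = -2803/650  [2·signedArea(DEA) = 0 ∩ DA · EB = 414/5]
   → D = (-1561/650, -2803/650)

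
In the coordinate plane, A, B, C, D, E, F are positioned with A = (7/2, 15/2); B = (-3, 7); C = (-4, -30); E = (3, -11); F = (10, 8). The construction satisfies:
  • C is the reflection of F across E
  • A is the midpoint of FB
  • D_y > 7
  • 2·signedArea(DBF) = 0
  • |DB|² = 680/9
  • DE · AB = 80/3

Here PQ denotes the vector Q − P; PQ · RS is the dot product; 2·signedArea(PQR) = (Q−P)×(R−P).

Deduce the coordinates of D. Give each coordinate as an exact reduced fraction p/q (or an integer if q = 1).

D = (17/3, 23/3)

1. D_x = 17/3  [2·signedArea(DBF) = 0 ∩ DE · AB = 80/3]
2. D_y = 23/3  [2·signedArea(DBF) = 0 ∩ DE · AB = 80/3]
   → D = (17/3, 23/3)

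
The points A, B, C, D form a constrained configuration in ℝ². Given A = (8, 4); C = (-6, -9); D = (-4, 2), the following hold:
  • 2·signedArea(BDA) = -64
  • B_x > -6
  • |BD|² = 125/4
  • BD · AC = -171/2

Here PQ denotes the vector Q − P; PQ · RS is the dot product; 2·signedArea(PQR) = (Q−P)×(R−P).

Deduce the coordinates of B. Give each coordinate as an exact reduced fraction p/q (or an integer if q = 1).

B = (-5, -7/2)

1. B_x = -5  [2·signedArea(BDA) = -64 ∩ BD · AC = -171/2]
2. B_y = -7/2  [2·signedArea(BDA) = -64 ∩ BD · AC = -171/2]
   → B = (-5, -7/2)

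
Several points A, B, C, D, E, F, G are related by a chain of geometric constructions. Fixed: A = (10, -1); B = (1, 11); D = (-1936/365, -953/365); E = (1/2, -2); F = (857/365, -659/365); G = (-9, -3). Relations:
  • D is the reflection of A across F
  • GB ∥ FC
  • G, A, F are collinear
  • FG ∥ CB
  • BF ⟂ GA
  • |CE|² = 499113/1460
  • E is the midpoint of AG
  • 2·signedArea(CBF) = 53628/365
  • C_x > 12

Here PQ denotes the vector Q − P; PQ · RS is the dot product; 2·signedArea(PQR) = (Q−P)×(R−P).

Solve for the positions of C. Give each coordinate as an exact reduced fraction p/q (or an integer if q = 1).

1. C_x = 4507/365  [FG ∥ CB ∩ GB ∥ FC]
2. C_y = 4451/365  [FG ∥ CB ∩ GB ∥ FC]
   → C = (4507/365, 4451/365)

C = (4507/365, 4451/365)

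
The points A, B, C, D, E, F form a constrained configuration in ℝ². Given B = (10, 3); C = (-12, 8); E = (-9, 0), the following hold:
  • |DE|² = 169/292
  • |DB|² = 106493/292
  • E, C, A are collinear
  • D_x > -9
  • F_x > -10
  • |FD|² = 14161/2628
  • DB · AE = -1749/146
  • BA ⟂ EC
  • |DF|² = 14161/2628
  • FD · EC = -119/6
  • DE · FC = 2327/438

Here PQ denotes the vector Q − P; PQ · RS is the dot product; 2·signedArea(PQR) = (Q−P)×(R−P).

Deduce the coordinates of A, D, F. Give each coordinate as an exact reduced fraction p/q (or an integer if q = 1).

1. A_x = -558/73  [E, C, A are collinear ∩ BA ⟂ EC]
2. A_y = -264/73  [E, C, A are collinear ∩ BA ⟂ EC]
   → A = (-558/73, -264/73)
3. D_x = -1275/146  [line 99/73·x + -264/73·y + 1353/146 = 0 ∩ |DE|² = 169/292]
4. D_y = -52/73  [line 99/73·x + -264/73·y + 1353/146 = 0 ∩ |DE|² = 169/292]
   → D = (-1275/146, -52/73)
5. F_x = -697/73  [line 39/146·x + -52/73·y + 1573/438 = 0 ∩ |DF|² = 14161/2628]
6. F_y = 320/219  [line 39/146·x + -52/73·y + 1573/438 = 0 ∩ |DF|² = 14161/2628]
   → F = (-697/73, 320/219)

A = (-558/73, -264/73)
D = (-1275/146, -52/73)
F = (-697/73, 320/219)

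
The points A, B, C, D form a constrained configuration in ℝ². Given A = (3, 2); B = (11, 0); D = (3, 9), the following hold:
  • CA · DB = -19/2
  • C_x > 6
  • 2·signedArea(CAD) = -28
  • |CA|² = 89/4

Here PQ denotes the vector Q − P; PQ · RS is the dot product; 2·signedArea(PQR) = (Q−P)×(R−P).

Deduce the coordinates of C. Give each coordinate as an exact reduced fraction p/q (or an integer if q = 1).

1. C_x = 7  [2·signedArea(CAD) = -28 ∩ CA · DB = -19/2]
2. C_y = 9/2  [2·signedArea(CAD) = -28 ∩ CA · DB = -19/2]
   → C = (7, 9/2)

C = (7, 9/2)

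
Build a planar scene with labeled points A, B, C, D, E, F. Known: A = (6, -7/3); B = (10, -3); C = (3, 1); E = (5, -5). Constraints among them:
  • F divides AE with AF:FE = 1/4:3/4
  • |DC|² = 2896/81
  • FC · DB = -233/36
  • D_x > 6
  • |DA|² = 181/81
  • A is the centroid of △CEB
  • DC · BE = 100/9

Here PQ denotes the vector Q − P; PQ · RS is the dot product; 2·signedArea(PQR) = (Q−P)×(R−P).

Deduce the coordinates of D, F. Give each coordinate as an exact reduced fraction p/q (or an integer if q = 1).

1. D_x = 7  [line 5·x + 2·y + -253/9 = 0 ∩ |DC|² = 2896/81]
2. D_y = -31/9  [line 5·x + 2·y + -253/9 = 0 ∩ |DC|² = 2896/81]
   → D = (7, -31/9)
3. F_x = 23/4  [F divides AE with AF:FE = 1/4:3/4]
4. F_y = -3  [F divides AE with AF:FE = 1/4:3/4]
   → F = (23/4, -3)

D = (7, -31/9)
F = (23/4, -3)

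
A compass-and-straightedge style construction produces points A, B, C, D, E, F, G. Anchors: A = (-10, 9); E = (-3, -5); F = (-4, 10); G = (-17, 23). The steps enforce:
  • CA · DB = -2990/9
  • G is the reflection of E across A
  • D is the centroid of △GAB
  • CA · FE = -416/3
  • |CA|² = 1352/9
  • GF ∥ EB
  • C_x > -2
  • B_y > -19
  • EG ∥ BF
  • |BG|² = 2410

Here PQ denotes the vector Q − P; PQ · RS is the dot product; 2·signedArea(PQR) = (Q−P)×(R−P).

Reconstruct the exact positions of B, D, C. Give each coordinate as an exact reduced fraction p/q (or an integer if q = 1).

B = (10, -18)
C = (-4/3, 1/3)
D = (-17/3, 14/3)

1. B_x = 10  [EG ∥ BF ∩ GF ∥ EB]
2. B_y = -18  [EG ∥ BF ∩ GF ∥ EB]
   → B = (10, -18)
3. D_x = -17/3  [D is the centroid of △GAB]
4. D_y = 14/3  [D is the centroid of △GAB]
   → D = (-17/3, 14/3)
5. C_x = -4/3  [CA · FE = -416/3 ∩ CA · DB = -2990/9]
6. C_y = 1/3  [CA · FE = -416/3 ∩ CA · DB = -2990/9]
   → C = (-4/3, 1/3)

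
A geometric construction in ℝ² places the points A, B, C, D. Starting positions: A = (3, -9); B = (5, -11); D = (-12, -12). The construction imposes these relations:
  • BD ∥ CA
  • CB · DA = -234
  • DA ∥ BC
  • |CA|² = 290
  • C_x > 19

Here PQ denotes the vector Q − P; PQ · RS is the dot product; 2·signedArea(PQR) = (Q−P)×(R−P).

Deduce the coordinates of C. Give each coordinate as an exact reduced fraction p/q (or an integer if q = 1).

1. C_x = 20  [BD ∥ CA ∩ DA ∥ BC]
2. C_y = -8  [BD ∥ CA ∩ DA ∥ BC]
   → C = (20, -8)

C = (20, -8)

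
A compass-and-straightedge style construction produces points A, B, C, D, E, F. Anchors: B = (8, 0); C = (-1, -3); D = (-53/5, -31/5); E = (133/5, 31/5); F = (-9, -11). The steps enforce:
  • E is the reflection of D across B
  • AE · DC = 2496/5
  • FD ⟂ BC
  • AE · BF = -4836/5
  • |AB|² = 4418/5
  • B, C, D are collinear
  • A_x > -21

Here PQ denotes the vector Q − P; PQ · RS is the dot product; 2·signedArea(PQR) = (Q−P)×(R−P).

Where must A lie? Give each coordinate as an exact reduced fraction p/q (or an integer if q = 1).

1. A_x = -101/5  [AE · BF = -4836/5 ∩ AE · DC = 2496/5]
2. A_y = -47/5  [AE · BF = -4836/5 ∩ AE · DC = 2496/5]
   → A = (-101/5, -47/5)

A = (-101/5, -47/5)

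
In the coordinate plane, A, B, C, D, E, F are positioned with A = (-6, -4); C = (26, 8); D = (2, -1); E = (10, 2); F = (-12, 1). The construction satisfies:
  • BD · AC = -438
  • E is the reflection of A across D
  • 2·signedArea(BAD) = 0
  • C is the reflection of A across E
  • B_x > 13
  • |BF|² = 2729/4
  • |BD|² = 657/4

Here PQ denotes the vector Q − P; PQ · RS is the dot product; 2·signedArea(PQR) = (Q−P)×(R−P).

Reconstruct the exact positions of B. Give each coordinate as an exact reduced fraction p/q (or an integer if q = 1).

1. B_x = 14  [2·signedArea(BAD) = 0 ∩ BD · AC = -438]
2. B_y = 7/2  [2·signedArea(BAD) = 0 ∩ BD · AC = -438]
   → B = (14, 7/2)

B = (14, 7/2)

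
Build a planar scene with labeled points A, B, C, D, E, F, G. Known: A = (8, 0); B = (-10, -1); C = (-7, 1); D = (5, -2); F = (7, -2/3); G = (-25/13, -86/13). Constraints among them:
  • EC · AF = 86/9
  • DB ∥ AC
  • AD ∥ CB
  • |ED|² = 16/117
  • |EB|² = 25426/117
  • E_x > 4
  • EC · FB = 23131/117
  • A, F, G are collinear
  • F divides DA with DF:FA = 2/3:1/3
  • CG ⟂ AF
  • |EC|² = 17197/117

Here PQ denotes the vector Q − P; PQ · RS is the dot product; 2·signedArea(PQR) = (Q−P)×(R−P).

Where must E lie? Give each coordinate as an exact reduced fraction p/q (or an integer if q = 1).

1. E_x = 61/13  [EC · FB = 23131/117 ∩ EC · AF = 86/9]
2. E_y = -86/39  [EC · FB = 23131/117 ∩ EC · AF = 86/9]
   → E = (61/13, -86/39)

E = (61/13, -86/39)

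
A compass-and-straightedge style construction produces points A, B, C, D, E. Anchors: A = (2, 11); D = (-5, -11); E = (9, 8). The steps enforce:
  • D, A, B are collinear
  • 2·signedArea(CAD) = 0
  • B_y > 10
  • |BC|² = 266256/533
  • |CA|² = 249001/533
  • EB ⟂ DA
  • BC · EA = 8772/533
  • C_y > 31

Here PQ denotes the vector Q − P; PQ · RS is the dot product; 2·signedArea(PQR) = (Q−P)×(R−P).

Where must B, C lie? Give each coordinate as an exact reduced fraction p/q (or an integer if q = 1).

1. B_x = 947/533  [D, A, B are collinear ∩ EB ⟂ DA]
2. B_y = 5489/533  [D, A, B are collinear ∩ EB ⟂ DA]
   → B = (947/533, 5489/533)
3. C_x = 4559/533  [2·signedArea(CAD) = 0 ∩ BC · EA = 8772/533]
4. C_y = 16841/533  [2·signedArea(CAD) = 0 ∩ BC · EA = 8772/533]
   → C = (4559/533, 16841/533)

B = (947/533, 5489/533)
C = (4559/533, 16841/533)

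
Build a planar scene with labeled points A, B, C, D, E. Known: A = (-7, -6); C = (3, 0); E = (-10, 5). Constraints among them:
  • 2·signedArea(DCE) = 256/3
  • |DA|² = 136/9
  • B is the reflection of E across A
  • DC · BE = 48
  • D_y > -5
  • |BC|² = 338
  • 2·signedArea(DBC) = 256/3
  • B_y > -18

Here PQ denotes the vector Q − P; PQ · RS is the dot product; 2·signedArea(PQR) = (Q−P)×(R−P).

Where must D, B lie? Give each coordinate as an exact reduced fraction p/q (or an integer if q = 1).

1. B_x = -4  [B is the reflection of E across A]
2. B_y = -17  [B is the reflection of E across A]
   → B = (-4, -17)
3. D_x = -11/3  [2·signedArea(DCE) = 256/3 ∩ DC · BE = 48]
4. D_y = -4  [2·signedArea(DCE) = 256/3 ∩ DC · BE = 48]
   → D = (-11/3, -4)

B = (-4, -17)
D = (-11/3, -4)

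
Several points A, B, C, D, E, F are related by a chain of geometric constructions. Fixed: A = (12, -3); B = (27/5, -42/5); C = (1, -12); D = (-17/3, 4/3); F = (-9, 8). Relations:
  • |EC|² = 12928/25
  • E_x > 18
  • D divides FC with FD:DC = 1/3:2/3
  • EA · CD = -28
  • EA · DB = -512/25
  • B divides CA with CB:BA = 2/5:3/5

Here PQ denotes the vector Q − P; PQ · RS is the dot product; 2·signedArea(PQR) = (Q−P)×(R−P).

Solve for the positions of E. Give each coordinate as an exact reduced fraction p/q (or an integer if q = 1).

1. E_x = 93/5  [EA · CD = -28 ∩ EA · DB = -512/25]
2. E_y = 12/5  [EA · CD = -28 ∩ EA · DB = -512/25]
   → E = (93/5, 12/5)

E = (93/5, 12/5)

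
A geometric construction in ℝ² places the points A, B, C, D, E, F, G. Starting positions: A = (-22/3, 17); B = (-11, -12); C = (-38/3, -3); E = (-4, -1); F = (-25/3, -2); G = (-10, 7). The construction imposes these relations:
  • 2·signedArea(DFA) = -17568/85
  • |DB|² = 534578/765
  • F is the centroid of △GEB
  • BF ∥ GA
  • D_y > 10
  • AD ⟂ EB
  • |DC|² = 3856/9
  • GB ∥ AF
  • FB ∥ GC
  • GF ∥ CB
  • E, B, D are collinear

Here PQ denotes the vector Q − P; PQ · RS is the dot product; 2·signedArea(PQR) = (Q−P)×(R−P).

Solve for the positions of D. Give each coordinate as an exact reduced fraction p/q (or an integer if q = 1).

D = (814/255, 2627/255)

1. D_x = 814/255  [E, B, D are collinear ∩ AD ⟂ EB]
2. D_y = 2627/255  [E, B, D are collinear ∩ AD ⟂ EB]
   → D = (814/255, 2627/255)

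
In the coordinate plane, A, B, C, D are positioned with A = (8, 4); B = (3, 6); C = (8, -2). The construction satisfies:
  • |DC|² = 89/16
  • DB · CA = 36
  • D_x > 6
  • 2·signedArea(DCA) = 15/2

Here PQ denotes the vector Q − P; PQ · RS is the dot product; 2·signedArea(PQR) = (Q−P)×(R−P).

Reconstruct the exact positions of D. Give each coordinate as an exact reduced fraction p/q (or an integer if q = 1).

D = (27/4, 0)

1. D_x = 27/4  [2·signedArea(DCA) = 15/2 ∩ DB · CA = 36]
2. D_y = 0  [2·signedArea(DCA) = 15/2 ∩ DB · CA = 36]
   → D = (27/4, 0)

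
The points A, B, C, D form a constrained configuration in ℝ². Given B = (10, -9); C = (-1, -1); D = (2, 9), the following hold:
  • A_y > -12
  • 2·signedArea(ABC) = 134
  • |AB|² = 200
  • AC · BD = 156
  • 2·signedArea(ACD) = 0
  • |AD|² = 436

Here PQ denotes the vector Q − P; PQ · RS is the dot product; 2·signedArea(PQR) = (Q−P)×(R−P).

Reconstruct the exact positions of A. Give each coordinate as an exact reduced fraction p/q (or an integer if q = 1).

A = (-4, -11)

1. A_x = -4  [2·signedArea(ACD) = 0 ∩ 2·signedArea(ABC) = 134]
2. A_y = -11  [2·signedArea(ACD) = 0 ∩ 2·signedArea(ABC) = 134]
   → A = (-4, -11)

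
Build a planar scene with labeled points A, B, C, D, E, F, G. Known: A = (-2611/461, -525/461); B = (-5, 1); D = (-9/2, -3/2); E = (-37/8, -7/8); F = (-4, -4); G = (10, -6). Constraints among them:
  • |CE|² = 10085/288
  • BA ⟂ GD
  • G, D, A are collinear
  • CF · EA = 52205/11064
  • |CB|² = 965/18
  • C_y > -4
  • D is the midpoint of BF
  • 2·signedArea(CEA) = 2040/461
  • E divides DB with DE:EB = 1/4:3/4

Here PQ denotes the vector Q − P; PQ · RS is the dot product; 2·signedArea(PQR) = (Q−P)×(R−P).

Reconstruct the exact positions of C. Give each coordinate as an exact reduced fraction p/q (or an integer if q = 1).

1. C_x = 1/2  [2·signedArea(CEA) = 2040/461 ∩ CF · EA = 52205/11064]
2. C_y = -23/6  [2·signedArea(CEA) = 2040/461 ∩ CF · EA = 52205/11064]
   → C = (1/2, -23/6)

C = (1/2, -23/6)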